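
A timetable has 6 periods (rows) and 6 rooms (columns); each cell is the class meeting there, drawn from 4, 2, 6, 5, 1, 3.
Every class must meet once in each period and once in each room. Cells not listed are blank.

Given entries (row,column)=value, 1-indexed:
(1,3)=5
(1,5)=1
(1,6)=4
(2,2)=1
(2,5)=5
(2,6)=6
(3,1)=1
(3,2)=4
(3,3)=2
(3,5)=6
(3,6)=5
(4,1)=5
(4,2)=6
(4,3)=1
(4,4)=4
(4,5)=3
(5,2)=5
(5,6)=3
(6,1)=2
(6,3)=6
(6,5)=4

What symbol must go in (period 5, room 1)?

6

Period 3, room 4: period 3 has {4, 2, 6, 5, 1} and room 4 has {4}, leaving only 3.
Period 2, room 4: period 2 has {6, 5, 1} and room 4 has {4, 3}, leaving only 2.
Period 1, room 4: period 1 has {4, 5, 1} and room 4 has {4, 2, 3}, leaving only 6.
Period 1, room 1: period 1 has {4, 6, 5, 1} and room 1 has {2, 5, 1}, leaving only 3.
Period 1, room 2: period 1 has {4, 6, 5, 1, 3} and room 2 has {4, 6, 5, 1}, leaving only 2.
Period 2, room 1: period 2 has {2, 6, 5, 1} and room 1 has {2, 5, 1, 3}, leaving only 4.
Period 5 already has {5, 3} and room 1 already has {4, 2, 5, 1, 3}, so period 5, room 1 must be 6.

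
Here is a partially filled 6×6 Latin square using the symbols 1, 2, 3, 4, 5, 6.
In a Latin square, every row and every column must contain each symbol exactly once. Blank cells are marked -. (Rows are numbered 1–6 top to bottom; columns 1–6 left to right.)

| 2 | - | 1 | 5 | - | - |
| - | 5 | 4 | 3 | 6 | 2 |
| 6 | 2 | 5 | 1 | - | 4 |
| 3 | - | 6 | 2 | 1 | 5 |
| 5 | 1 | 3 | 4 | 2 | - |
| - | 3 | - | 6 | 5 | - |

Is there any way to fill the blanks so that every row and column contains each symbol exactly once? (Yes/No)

No row or column among the givens repeats a symbol, and propagating forced cells runs into no contradiction.
One valid completion exists (for instance, 2 6 1 5 4 3 / 1 5 4 3 6 2 / 6 2 5 1 3 4 / 3 4 6 2 1 5 / 5 1 3 4 2 6 / 4 3 2 6 5 1).

Yes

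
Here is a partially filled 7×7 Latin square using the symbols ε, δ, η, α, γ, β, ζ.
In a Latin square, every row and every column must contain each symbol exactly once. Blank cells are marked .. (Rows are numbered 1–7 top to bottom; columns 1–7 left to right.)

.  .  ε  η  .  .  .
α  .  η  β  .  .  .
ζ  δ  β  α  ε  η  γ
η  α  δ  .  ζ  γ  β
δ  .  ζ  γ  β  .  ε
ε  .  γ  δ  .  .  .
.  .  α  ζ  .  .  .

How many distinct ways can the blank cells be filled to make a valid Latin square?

Row 1, column 1: eliminating its row and column leaves {γ, β}.
Row 1, column 2: eliminating its row and column leaves {γ, β, ζ}.
Row 1, column 5: eliminating its row and column leaves {δ, α, γ}.
Row 1, column 6: eliminating its row and column leaves {δ, α, β, ζ}.
Row 1, column 7: eliminating its row and column leaves {δ, α, ζ}.
Row 2, column 2: eliminating its row and column leaves {ε, γ, ζ}.
Row 2, column 5: eliminating its row and column leaves {δ, γ}.
Row 2, column 6: eliminating its row and column leaves {ε, δ, ζ}.
Row 2, column 7: eliminating its row and column leaves {δ, ζ}.
Row 4, column 4: eliminating its row and column leaves {ε}.
Row 5, column 2: eliminating its row and column leaves {η}.
Row 5, column 6: eliminating its row and column leaves {α}.
Row 6, column 2: eliminating its row and column leaves {η, β, ζ}.
Row 6, column 5: eliminating its row and column leaves {η, α}.
Row 6, column 6: eliminating its row and column leaves {α, β, ζ}.
Row 6, column 7: eliminating its row and column leaves {η, α, ζ}.
Row 7, column 1: eliminating its row and column leaves {γ, β}.
Row 7, column 2: eliminating its row and column leaves {ε, η, γ, β}.
Row 7, column 5: eliminating its row and column leaves {δ, η, γ}.
Row 7, column 6: eliminating its row and column leaves {ε, δ, β}.
Row 7, column 7: eliminating its row and column leaves {δ, η}.
Enumerating the assignments across these blanks that avoid any row or column repeat gives 12 completions.

12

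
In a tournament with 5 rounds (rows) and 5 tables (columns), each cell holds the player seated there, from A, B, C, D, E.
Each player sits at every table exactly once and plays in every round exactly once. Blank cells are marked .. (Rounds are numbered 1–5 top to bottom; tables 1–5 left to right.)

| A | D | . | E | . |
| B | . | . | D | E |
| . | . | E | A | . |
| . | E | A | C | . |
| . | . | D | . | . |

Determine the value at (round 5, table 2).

C

Round 2, table 3: round 2 has {B, D, E} and table 3 has {A, D, E}, leaving only C.
Round 1, table 3: round 1 has {A, D, E} and table 3 has {A, C, D, E}, leaving only B.
Round 1, table 5: round 1 has {A, B, D, E} and table 5 has {E}, leaving only C.
Round 2, table 2: round 2 has {B, C, D, E} and table 2 has {D, E}, leaving only A.
Round 4, table 1: round 4 has {A, C, E} and table 1 has {A, B}, leaving only D.
Round 3, table 1: round 3 has {A, E} and table 1 has {A, B, D}, leaving only C.
Round 3, table 2: round 3 has {A, C, E} and table 2 has {A, D, E}, leaving only B.
Round 5 already has {D} and table 2 already has {A, B, D, E}, so round 5, table 2 must be C.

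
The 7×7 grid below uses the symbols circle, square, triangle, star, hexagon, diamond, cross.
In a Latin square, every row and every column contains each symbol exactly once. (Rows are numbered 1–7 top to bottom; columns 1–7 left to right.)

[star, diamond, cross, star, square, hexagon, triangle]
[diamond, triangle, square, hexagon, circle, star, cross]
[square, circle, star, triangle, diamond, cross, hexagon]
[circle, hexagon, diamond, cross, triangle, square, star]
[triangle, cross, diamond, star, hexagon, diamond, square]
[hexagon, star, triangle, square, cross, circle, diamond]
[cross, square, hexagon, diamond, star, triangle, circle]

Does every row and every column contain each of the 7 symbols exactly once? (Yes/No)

No

Row 1 contains star twice (at columns 1 and 4); row 5 is also not a permutation.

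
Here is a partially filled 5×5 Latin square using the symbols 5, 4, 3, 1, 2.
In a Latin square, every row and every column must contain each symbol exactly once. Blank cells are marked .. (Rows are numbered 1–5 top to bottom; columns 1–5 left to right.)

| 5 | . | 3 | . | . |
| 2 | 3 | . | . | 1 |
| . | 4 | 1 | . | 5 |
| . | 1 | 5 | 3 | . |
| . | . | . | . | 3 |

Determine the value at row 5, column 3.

Row 1, column 2: row 1 has {5, 3} and column 2 has {4, 3, 1}, leaving only 2.
Row 1, column 5: row 1 has {5, 3, 2} and column 5 has {5, 3, 1}, leaving only 4.
Row 1, column 4: row 1 has {5, 4, 3, 2} and column 4 has {3}, leaving only 1.
Row 2, column 3: row 2 has {3, 1, 2} and column 3 has {5, 3, 1}, leaving only 4.
Row 5 already has {3} and column 3 already has {5, 4, 3, 1}, so row 5, column 3 must be 2.

2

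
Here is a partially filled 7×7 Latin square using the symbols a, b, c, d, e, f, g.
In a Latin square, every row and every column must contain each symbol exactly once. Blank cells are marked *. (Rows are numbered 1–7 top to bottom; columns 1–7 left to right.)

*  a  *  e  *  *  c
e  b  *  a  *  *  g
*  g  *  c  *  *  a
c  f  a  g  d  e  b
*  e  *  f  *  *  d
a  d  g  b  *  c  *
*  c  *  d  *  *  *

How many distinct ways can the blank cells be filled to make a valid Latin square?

Row 1, column 1: eliminating its row and column leaves {b, d, f, g}.
Row 1, column 3: eliminating its row and column leaves {b, d, f}.
Row 1, column 5: eliminating its row and column leaves {b, f, g}.
Row 1, column 6: eliminating its row and column leaves {b, d, f, g}.
Row 2, column 3: eliminating its row and column leaves {c, d, f}.
Row 2, column 5: eliminating its row and column leaves {c, f}.
Row 2, column 6: eliminating its row and column leaves {d, f}.
Row 3, column 1: eliminating its row and column leaves {b, d, f}.
Row 3, column 3: eliminating its row and column leaves {b, d, e, f}.
Row 3, column 5: eliminating its row and column leaves {b, e, f}.
Row 3, column 6: eliminating its row and column leaves {b, d, f}.
Row 5, column 1: eliminating its row and column leaves {b, g}.
Row 5, column 3: eliminating its row and column leaves {b, c}.
Row 5, column 5: eliminating its row and column leaves {a, b, c, g}.
Row 5, column 6: eliminating its row and column leaves {a, b, g}.
Row 6, column 5: eliminating its row and column leaves {e, f}.
Row 6, column 7: eliminating its row and column leaves {e, f}.
Row 7, column 1: eliminating its row and column leaves {b, f, g}.
Row 7, column 3: eliminating its row and column leaves {b, e, f}.
Row 7, column 5: eliminating its row and column leaves {a, b, e, f, g}.
Row 7, column 6: eliminating its row and column leaves {a, b, f, g}.
Row 7, column 7: eliminating its row and column leaves {e, f}.
Enumerating the assignments across these blanks that avoid any row or column repeat gives 33 completions.

33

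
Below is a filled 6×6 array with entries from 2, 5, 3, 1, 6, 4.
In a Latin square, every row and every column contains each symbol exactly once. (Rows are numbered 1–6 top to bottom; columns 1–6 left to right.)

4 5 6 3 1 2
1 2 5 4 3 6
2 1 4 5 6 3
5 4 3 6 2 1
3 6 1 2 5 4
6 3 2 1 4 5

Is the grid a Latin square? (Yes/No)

Each row is a permutation of the 6 symbols, and so is each column.

Yes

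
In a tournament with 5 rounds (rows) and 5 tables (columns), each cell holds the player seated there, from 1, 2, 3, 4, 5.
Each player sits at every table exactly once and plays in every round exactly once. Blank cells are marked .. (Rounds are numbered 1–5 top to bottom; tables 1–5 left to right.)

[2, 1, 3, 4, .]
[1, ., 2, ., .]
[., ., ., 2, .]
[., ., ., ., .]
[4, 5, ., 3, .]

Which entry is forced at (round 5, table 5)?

2

Round 1, table 5: round 1 has {1, 2, 3, 4} and table 5 has {}, leaving only 5.
Round 2, table 4: round 2 has {1, 2} and table 4 has {2, 3, 4}, leaving only 5.
Round 4, table 4: round 4 has {} and table 4 has {2, 3, 4, 5}, leaving only 1.
Round 5, table 3: round 5 has {3, 4, 5} and table 3 has {2, 3}, leaving only 1.
Round 5 already has {1, 3, 4, 5} and table 5 already has {5}, so round 5, table 5 must be 2.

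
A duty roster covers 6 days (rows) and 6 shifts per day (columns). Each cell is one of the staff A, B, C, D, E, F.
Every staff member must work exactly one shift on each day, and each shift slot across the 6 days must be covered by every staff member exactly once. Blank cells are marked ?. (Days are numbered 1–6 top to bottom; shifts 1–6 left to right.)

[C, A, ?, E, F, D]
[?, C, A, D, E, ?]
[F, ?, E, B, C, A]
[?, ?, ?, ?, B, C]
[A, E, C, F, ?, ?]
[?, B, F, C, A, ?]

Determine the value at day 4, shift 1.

Day 1, shift 3: day 1 has {A, C, D, E, F} and shift 3 has {A, C, E, F}, leaving only B.
Day 2, shift 1: day 2 has {A, C, D, E} and shift 1 has {A, C, F}, leaving only B.
Day 2, shift 6: day 2 has {A, B, C, D, E} and shift 6 has {A, C, D}, leaving only F.
Day 3, shift 2: day 3 has {A, B, C, E, F} and shift 2 has {A, B, C, E}, leaving only D.
Day 4, shift 2: day 4 has {B, C} and shift 2 has {A, B, C, D, E}, leaving only F.
Day 4, shift 3: day 4 has {B, C, F} and shift 3 has {A, B, C, E, F}, leaving only D.
Day 4 already has {B, C, D, F} and shift 1 already has {A, B, C, F}, so day 4, shift 1 must be E.

E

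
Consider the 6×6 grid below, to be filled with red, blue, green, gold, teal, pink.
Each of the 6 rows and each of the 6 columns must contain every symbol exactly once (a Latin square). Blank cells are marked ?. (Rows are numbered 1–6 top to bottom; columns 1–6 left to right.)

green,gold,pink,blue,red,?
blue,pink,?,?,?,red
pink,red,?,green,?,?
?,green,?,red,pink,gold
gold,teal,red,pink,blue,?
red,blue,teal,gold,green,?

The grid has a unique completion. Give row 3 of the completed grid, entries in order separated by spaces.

pink red gold green teal blue

Row 1, column 6: row 1 has {red, blue, green, gold, pink} and column 6 has {red, gold}, leaving only teal.
Row 3, column 6: row 3 has {red, green, pink} and column 6 has {red, gold, teal}, leaving only blue.
Row 3, column 3: row 3 has {red, blue, green, pink} and column 3 has {red, teal, pink}, leaving only gold.
Row 3, column 5: row 3 has {red, blue, green, gold, pink} and column 5 has {red, blue, green, pink}, leaving only teal.
So row 3 reads: pink red gold green teal blue.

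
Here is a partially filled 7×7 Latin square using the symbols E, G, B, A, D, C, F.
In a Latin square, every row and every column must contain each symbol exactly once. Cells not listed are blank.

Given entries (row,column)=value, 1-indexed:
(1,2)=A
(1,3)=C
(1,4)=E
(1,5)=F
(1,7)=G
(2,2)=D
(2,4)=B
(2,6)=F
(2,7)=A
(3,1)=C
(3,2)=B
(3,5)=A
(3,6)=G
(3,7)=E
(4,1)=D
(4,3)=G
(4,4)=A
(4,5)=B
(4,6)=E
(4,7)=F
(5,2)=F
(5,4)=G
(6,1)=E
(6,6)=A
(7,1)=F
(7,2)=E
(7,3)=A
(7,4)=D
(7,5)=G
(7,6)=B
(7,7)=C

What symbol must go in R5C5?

Row 1, column 1: row 1 has {E, G, A, C, F} and column 1 has {E, D, C, F}, leaving only B.
Row 1, column 6: row 1 has {E, G, B, A, C, F} and column 6 has {E, G, B, A, F}, leaving only D.
Row 2, column 1: row 2 has {B, A, D, F} and column 1 has {E, B, D, C, F}, leaving only G.
Row 2, column 3: row 2 has {G, B, A, D, F} and column 3 has {G, A, C}, leaving only E.
Row 2, column 5: row 2 has {E, G, B, A, D, F} and column 5 has {G, B, A, F}, leaving only C.
Row 3, column 4: row 3 has {E, G, B, A, C} and column 4 has {E, G, B, A, D}, leaving only F.
Row 3, column 3: row 3 has {E, G, B, A, C, F} and column 3 has {E, G, A, C}, leaving only D.
Row 4, column 2: row 4 has {E, G, B, A, D, F} and column 2 has {E, B, A, D, F}, leaving only C.
Row 5, column 1: row 5 has {G, F} and column 1 has {E, G, B, D, C, F}, leaving only A.
Row 5, column 3: row 5 has {G, A, F} and column 3 has {E, G, A, D, C}, leaving only B.
Row 5, column 6: row 5 has {G, B, A, F} and column 6 has {E, G, B, A, D, F}, leaving only C.
Row 5, column 7: row 5 has {G, B, A, C, F} and column 7 has {E, G, A, C, F}, leaving only D.
Row 5 already has {G, B, A, D, C, F} and column 5 already has {G, B, A, C, F}, so row 5, column 5 must be E.

E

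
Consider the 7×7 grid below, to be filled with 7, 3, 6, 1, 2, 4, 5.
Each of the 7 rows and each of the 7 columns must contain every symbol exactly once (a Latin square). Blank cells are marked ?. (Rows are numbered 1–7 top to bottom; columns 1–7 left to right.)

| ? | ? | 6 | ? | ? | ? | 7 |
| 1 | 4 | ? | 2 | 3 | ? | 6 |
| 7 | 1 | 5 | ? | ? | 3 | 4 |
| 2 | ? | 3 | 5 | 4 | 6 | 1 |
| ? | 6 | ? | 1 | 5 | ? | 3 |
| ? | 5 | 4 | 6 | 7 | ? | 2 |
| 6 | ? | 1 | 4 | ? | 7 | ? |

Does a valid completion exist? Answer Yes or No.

No

Row 3, column 4: row 3 together with column 4 already contain {7, 3, 6, 1, 2, 4, 5} — every symbol — so nothing can go there. The grid has no valid completion.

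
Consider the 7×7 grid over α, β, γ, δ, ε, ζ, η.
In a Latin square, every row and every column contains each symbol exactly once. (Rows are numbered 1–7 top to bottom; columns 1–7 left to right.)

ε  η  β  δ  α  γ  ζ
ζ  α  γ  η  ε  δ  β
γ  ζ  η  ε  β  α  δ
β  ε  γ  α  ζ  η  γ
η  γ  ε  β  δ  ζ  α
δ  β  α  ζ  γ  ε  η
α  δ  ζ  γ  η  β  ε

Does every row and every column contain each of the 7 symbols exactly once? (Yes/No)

Column 3 contains γ twice (at rows 2 and 4), so it is not a permutation.

No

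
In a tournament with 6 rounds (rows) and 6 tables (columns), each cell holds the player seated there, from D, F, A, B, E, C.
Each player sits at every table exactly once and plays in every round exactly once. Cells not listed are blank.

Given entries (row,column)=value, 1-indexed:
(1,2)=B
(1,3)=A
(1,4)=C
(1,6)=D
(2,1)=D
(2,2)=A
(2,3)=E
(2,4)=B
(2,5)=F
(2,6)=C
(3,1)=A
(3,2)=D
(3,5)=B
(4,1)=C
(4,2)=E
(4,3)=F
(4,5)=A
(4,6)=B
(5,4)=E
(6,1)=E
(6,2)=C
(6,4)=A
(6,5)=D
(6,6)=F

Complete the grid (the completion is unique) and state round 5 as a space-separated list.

B F D E C A

Round 5, table 2: round 5 has {E} and table 2 has {D, A, B, E, C}, leaving only F.
Round 5, table 1: round 5 has {F, E} and table 1 has {D, A, E, C}, leaving only B.
Round 5, table 5: round 5 has {F, B, E} and table 5 has {D, F, A, B}, leaving only C.
Round 5, table 3: round 5 has {F, B, E, C} and table 3 has {F, A, E}, leaving only D.
Round 5, table 6: round 5 has {D, F, B, E, C} and table 6 has {D, F, B, C}, leaving only A.
So round 5 reads: B F D E C A.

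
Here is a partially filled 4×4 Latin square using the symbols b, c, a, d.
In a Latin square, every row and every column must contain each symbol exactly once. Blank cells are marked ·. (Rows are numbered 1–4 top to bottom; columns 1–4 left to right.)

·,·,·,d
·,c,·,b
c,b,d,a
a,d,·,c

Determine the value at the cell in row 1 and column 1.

b

Row 1 already has {d} and column 1 already has {c, a}, so row 1, column 1 must be b.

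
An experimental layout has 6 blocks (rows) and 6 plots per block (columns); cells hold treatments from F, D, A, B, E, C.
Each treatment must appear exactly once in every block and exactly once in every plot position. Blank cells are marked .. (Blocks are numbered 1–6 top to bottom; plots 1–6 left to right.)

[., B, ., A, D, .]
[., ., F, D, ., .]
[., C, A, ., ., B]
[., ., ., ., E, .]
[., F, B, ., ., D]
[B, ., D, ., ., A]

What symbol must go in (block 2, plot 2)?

A

Block 3, plot 5: block 3 has {A, B, C} and plot 5 has {D, E}, leaving only F.
Block 3, plot 4: block 3 has {F, A, B, C} and plot 4 has {D, A}, leaving only E.
Block 3, plot 1: block 3 has {F, A, B, E, C} and plot 1 has {B}, leaving only D.
Block 4, plot 3: block 4 has {E} and plot 3 has {F, D, A, B}, leaving only C.
Block 1, plot 3: block 1 has {D, A, B} and plot 3 has {F, D, A, B, C}, leaving only E.
Block 4, plot 6: block 4 has {E, C} and plot 6 has {D, A, B}, leaving only F.
Block 1, plot 6: block 1 has {D, A, B, E} and plot 6 has {F, D, A, B}, leaving only C.
Block 1, plot 1: block 1 has {D, A, B, E, C} and plot 1 has {D, B}, leaving only F.
Block 2, plot 6: block 2 has {F, D} and plot 6 has {F, D, A, B, C}, leaving only E.
Block 2 already has {F, D, E} and plot 2 already has {F, B, C}, so block 2, plot 2 must be A.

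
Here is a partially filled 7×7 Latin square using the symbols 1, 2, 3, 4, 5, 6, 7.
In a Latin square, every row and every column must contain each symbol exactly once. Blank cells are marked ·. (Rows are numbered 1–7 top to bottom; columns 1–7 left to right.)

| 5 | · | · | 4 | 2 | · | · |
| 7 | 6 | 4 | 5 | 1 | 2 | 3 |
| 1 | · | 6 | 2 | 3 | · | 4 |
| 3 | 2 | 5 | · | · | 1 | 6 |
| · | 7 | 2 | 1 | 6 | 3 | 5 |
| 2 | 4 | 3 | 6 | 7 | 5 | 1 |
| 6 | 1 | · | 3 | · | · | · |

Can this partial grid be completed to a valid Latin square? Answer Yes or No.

No row or column among the givens repeats a symbol, and propagating forced cells runs into no contradiction.
One valid completion exists (for instance, 5 3 1 4 2 6 7 / 7 6 4 5 1 2 3 / 1 5 6 2 3 7 4 / 3 2 5 7 4 1 6 / 4 7 2 1 6 3 5 / 2 4 3 6 7 5 1 / 6 1 7 3 5 4 2).

Yes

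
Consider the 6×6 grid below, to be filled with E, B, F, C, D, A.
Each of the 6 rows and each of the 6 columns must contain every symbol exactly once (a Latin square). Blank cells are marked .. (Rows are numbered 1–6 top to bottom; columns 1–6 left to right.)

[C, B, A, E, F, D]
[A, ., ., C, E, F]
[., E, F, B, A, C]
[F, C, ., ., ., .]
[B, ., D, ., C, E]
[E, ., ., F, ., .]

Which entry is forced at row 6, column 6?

Row 2, column 2: row 2 has {E, F, C, A} and column 2 has {E, B, C}, leaving only D.
Row 2, column 3: row 2 has {E, F, C, D, A} and column 3 has {F, D, A}, leaving only B.
Row 3, column 1: row 3 has {E, B, F, C, A} and column 1 has {E, B, F, C, A}, leaving only D.
Row 4, column 3: row 4 has {F, C} and column 3 has {B, F, D, A}, leaving only E.
Row 5, column 4: row 5 has {E, B, C, D} and column 4 has {E, B, F, C}, leaving only A.
Row 4, column 4: row 4 has {E, F, C} and column 4 has {E, B, F, C, A}, leaving only D.
Row 4, column 5: row 4 has {E, F, C, D} and column 5 has {E, F, C, A}, leaving only B.
Row 4, column 6: row 4 has {E, B, F, C, D} and column 6 has {E, F, C, D}, leaving only A.
Row 6 already has {E, F} and column 6 already has {E, F, C, D, A}, so row 6, column 6 must be B.

B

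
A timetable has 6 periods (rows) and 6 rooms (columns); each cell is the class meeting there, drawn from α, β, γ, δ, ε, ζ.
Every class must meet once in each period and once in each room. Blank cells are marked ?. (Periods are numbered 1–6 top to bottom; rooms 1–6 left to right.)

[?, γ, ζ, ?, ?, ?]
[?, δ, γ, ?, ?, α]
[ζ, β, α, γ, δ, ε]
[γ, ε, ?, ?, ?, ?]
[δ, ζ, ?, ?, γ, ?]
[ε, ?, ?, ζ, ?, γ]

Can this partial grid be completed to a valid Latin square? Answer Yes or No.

Yes

No period or room among the givens repeats a symbol, and propagating forced cells runs into no contradiction.
One valid completion exists (for instance, α γ ζ β ε δ / β δ γ ε ζ α / ζ β α γ δ ε / γ ε β δ α ζ / δ ζ ε α γ β / ε α δ ζ β γ).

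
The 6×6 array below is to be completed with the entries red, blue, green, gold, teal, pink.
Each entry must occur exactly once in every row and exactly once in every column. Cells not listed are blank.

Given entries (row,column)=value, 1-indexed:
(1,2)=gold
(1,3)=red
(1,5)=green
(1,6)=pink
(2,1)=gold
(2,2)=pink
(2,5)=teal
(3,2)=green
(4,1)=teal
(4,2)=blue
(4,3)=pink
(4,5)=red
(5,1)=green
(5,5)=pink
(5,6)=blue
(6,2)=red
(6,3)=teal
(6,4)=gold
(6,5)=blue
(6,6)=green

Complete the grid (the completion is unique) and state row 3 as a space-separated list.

Row 3, column 5: row 3 has {green} and column 5 has {red, blue, green, teal, pink}, leaving only gold.
Row 3, column 3: row 3 has {green, gold} and column 3 has {red, teal, pink}, leaving only blue.
Row 1, column 1: row 1 has {red, green, gold, pink} and column 1 has {green, gold, teal}, leaving only blue.
Row 1, column 4: row 1 has {red, blue, green, gold, pink} and column 4 has {gold}, leaving only teal.
Row 2, column 3: row 2 has {gold, teal, pink} and column 3 has {red, blue, teal, pink}, leaving only green.
Row 2, column 6: row 2 has {green, gold, teal, pink} and column 6 has {blue, green, pink}, leaving only red.
Row 3, column 6: row 3 has {blue, green, gold} and column 6 has {red, blue, green, pink}, leaving only teal.
Row 2, column 4: row 2 has {red, green, gold, teal, pink} and column 4 has {gold, teal}, leaving only blue.
Row 4, column 4: row 4 has {red, blue, teal, pink} and column 4 has {blue, gold, teal}, leaving only green.
Row 4, column 6: row 4 has {red, blue, green, teal, pink} and column 6 has {red, blue, green, teal, pink}, leaving only gold.
Row 5, column 2: row 5 has {blue, green, pink} and column 2 has {red, blue, green, gold, pink}, leaving only teal.
Row 5, column 3: row 5 has {blue, green, teal, pink} and column 3 has {red, blue, green, teal, pink}, leaving only gold.
Row 5, column 4: row 5 has {blue, green, gold, teal, pink} and column 4 has {blue, green, gold, teal}, leaving only red.
Row 3, column 4: row 3 has {blue, green, gold, teal} and column 4 has {red, blue, green, gold, teal}, leaving only pink.
Row 3, column 1: row 3 has {blue, green, gold, teal, pink} and column 1 has {blue, green, gold, teal}, leaving only red.
So row 3 reads: red green blue pink gold teal.

red green blue pink gold teal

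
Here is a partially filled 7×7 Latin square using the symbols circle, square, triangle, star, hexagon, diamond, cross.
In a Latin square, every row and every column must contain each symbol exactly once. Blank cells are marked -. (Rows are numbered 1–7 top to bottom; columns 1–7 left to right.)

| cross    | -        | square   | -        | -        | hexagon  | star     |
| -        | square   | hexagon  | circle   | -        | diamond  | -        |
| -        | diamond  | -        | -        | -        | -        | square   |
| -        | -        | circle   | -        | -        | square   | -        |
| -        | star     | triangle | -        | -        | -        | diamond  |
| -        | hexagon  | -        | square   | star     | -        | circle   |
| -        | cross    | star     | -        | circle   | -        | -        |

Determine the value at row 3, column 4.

Row 3, column 3: row 3 has {square, diamond} and column 3 has {circle, square, triangle, star, hexagon}, leaving only cross.
Row 4, column 2: row 4 has {circle, square} and column 2 has {square, star, hexagon, diamond, cross}, leaving only triangle.
Row 1, column 2: row 1 has {square, star, hexagon, cross} and column 2 has {square, triangle, star, hexagon, diamond, cross}, leaving only circle.
Row 6, column 3: row 6 has {circle, square, star, hexagon} and column 3 has {circle, square, triangle, star, hexagon, cross}, leaving only diamond.
Row 6, column 1: row 6 has {circle, square, star, hexagon, diamond} and column 1 has {cross}, leaving only triangle.
Row 2, column 1: row 2 has {circle, square, hexagon, diamond} and column 1 has {triangle, cross}, leaving only star.
Row 6, column 6: row 6 has {circle, square, triangle, star, hexagon, diamond} and column 6 has {square, hexagon, diamond}, leaving only cross.
Row 5, column 6: row 5 has {triangle, star, diamond} and column 6 has {square, hexagon, diamond, cross}, leaving only circle.
Row 7, column 6: row 7 has {circle, star, cross} and column 6 has {circle, square, hexagon, diamond, cross}, leaving only triangle.
Row 3, column 6: row 3 has {square, diamond, cross} and column 6 has {circle, square, triangle, hexagon, diamond, cross}, leaving only star.
Row 7, column 7: row 7 has {circle, triangle, star, cross} and column 7 has {circle, square, star, diamond}, leaving only hexagon.
Row 4, column 7: row 4 has {circle, square, triangle} and column 7 has {circle, square, star, hexagon, diamond}, leaving only cross.
Row 2, column 7: row 2 has {circle, square, star, hexagon, diamond} and column 7 has {circle, square, star, hexagon, diamond, cross}, leaving only triangle.
Row 2, column 5: row 2 has {circle, square, triangle, star, hexagon, diamond} and column 5 has {circle, star}, leaving only cross.
Row 7, column 4: row 7 has {circle, triangle, star, hexagon, cross} and column 4 has {circle, square}, leaving only diamond.
Row 1, column 4: row 1 has {circle, square, star, hexagon, cross} and column 4 has {circle, square, diamond}, leaving only triangle.
Row 3 already has {square, star, diamond, cross} and column 4 already has {circle, square, triangle, diamond}, so row 3, column 4 must be hexagon.

hexagon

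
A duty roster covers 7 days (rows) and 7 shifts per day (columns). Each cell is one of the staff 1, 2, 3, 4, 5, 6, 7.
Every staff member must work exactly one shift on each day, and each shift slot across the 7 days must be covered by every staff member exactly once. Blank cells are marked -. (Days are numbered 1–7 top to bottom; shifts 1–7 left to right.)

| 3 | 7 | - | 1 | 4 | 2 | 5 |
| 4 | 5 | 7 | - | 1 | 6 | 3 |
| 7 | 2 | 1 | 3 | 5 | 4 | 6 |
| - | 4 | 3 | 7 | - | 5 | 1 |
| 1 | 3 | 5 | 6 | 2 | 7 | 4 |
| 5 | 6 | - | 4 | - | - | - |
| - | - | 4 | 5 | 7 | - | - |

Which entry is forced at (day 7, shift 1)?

Day 1, shift 3: day 1 has {1, 2, 3, 4, 5, 7} and shift 3 has {1, 3, 4, 5, 7}, leaving only 6.
Day 2, shift 4: day 2 has {1, 3, 4, 5, 6, 7} and shift 4 has {1, 3, 4, 5, 6, 7}, leaving only 2.
Day 4, shift 5: day 4 has {1, 3, 4, 5, 7} and shift 5 has {1, 2, 4, 5, 7}, leaving only 6.
Day 4, shift 1: day 4 has {1, 3, 4, 5, 6, 7} and shift 1 has {1, 3, 4, 5, 7}, leaving only 2.
Day 7 already has {4, 5, 7} and shift 1 already has {1, 2, 3, 4, 5, 7}, so day 7, shift 1 must be 6.

6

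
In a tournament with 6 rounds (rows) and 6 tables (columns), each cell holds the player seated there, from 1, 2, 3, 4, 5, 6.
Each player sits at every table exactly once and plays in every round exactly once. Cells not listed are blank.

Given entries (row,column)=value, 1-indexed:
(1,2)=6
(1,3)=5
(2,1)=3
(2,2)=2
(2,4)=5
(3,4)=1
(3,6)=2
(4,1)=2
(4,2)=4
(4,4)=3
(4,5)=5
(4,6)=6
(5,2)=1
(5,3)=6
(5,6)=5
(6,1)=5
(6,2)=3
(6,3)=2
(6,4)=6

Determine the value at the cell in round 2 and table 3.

Round 3, table 2: round 3 has {1, 2} and table 2 has {1, 2, 3, 4, 6}, leaving only 5.
Round 4, table 3: round 4 has {2, 3, 4, 5, 6} and table 3 has {2, 5, 6}, leaving only 1.
Round 2 already has {2, 3, 5} and table 3 already has {1, 2, 5, 6}, so round 2, table 3 must be 4.

4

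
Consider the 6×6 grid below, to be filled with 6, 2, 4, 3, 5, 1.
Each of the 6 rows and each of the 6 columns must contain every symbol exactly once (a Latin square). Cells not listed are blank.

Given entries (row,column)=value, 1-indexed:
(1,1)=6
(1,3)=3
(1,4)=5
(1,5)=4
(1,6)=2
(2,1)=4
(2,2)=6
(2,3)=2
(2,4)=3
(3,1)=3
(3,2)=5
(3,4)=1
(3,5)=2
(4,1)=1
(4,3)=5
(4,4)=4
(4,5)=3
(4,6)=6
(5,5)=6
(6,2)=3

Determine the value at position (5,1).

Row 1, column 2: row 1 has {6, 2, 4, 3, 5} and column 2 has {6, 3, 5}, leaving only 1.
Row 3, column 6: row 3 has {2, 3, 5, 1} and column 6 has {6, 2}, leaving only 4.
Row 3, column 3: row 3 has {2, 4, 3, 5, 1} and column 3 has {2, 3, 5}, leaving only 6.
Row 4, column 2: row 4 has {6, 4, 3, 5, 1} and column 2 has {6, 3, 5, 1}, leaving only 2.
Row 5, column 2: row 5 has {6} and column 2 has {6, 2, 3, 5, 1}, leaving only 4.
Row 5, column 3: row 5 has {6, 4} and column 3 has {6, 2, 3, 5}, leaving only 1.
Row 5, column 4: row 5 has {6, 4, 1} and column 4 has {4, 3, 5, 1}, leaving only 2.
Row 5 already has {6, 2, 4, 1} and column 1 already has {6, 4, 3, 1}, so row 5, column 1 must be 5.

5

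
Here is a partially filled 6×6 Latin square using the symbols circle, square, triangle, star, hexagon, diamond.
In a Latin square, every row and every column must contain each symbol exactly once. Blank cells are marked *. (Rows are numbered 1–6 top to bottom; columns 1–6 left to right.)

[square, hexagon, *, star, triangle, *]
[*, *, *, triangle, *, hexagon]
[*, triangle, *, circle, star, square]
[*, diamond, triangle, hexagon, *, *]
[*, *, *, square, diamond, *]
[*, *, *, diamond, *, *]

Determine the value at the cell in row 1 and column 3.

Row 1, column 3 is narrowed to {circle, diamond}.
If it were diamond, then row 2, column 3 would be left with no valid symbol.
So row 1, column 3 must be circle.

circle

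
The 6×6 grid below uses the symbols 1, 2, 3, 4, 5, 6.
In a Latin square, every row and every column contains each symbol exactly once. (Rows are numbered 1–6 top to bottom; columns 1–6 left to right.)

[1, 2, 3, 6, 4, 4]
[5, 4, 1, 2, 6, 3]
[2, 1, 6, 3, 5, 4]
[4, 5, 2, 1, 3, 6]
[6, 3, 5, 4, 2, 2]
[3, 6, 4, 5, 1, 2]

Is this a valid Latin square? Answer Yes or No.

Row 5 contains 2 twice (at columns 5 and 6); row 1 is also not a permutation.

No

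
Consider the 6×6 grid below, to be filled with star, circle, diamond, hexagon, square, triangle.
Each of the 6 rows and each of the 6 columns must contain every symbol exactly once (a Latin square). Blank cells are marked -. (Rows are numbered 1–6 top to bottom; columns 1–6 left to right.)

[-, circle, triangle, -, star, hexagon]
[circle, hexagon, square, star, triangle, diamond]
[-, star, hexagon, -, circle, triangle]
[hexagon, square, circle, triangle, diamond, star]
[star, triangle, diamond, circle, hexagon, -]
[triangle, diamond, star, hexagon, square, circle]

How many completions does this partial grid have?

Row 1, column 1: eliminating its row and column leaves {diamond, square}.
Row 1, column 4: eliminating its row and column leaves {diamond, square}.
Row 3, column 1: eliminating its row and column leaves {diamond, square}.
Row 3, column 4: eliminating its row and column leaves {diamond, square}.
Row 5, column 6: eliminating its row and column leaves {square}.
Enumerating the assignments across these blanks that avoid any row or column repeat gives 2 completions.

2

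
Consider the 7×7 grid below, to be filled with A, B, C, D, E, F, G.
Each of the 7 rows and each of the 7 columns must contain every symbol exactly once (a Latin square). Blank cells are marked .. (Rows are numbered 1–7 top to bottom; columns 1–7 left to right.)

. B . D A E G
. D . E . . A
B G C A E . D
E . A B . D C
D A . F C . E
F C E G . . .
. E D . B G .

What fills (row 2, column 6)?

Row 1, column 1: row 1 has {A, B, D, E, G} and column 1 has {B, D, E, F}, leaving only C.
Row 1, column 3: row 1 has {A, B, C, D, E, G} and column 3 has {A, C, D, E}, leaving only F.
Row 2, column 1: row 2 has {A, D, E} and column 1 has {B, C, D, E, F}, leaving only G.
Row 2, column 3: row 2 has {A, D, E, G} and column 3 has {A, C, D, E, F}, leaving only B.
Row 2, column 5: row 2 has {A, B, D, E, G} and column 5 has {A, B, C, E}, leaving only F.
Row 2 already has {A, B, D, E, F, G} and column 6 already has {D, E, G}, so row 2, column 6 must be C.

C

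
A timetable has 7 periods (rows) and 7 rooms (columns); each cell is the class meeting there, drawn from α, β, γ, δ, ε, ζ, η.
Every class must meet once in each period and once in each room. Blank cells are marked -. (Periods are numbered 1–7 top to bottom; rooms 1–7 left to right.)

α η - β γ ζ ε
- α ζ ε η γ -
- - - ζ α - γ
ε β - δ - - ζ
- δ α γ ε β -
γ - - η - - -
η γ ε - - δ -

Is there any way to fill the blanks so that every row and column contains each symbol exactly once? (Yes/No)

No

Period 4, room 5: period 4 together with room 5 already contain {α, β, γ, δ, ε, ζ, η} — every symbol — so nothing can go there. The grid has no valid completion.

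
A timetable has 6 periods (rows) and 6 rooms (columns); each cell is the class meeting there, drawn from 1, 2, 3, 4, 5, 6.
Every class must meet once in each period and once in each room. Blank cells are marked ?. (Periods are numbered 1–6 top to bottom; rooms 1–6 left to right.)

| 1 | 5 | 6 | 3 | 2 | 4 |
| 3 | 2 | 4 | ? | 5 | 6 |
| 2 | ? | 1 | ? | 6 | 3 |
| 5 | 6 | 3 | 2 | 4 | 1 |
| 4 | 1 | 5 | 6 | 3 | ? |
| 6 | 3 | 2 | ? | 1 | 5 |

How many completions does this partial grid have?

Period 2, room 4: eliminating its period and room leaves {1}.
Period 3, room 2: eliminating its period and room leaves {4}.
Period 3, room 4: eliminating its period and room leaves {4, 5}.
Period 5, room 6: eliminating its period and room leaves {2}.
Period 6, room 4: eliminating its period and room leaves {4}.
Only one assignment across all blanks avoids any period or room repeat, giving 1 completion.

1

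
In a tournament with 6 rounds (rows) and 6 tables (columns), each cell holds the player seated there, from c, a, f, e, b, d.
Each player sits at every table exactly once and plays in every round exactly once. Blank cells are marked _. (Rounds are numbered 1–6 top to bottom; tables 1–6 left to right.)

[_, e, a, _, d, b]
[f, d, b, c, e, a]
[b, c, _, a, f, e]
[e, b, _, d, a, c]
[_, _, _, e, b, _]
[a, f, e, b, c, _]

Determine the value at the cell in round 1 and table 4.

f

Round 1 already has {a, e, b, d} and table 4 already has {c, a, e, b, d}, so round 1, table 4 must be f.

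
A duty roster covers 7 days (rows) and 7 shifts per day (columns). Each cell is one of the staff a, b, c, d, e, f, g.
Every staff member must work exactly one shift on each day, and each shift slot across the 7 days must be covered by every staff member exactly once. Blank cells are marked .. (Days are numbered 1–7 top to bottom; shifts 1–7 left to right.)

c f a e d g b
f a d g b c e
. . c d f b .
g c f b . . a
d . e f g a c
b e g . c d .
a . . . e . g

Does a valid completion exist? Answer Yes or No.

Day 3, shift 7: day 3 together with shift 7 already contain {a, b, c, d, e, f, g} — every symbol — so nothing can go there. The grid has no valid completion.

No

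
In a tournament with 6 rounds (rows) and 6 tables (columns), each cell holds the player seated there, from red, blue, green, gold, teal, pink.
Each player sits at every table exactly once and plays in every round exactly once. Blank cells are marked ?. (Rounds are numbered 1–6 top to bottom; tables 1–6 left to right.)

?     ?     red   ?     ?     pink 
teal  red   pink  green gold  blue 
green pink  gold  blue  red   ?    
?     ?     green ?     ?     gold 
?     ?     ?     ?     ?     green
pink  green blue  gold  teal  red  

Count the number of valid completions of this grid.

Round 1, table 1: eliminating its round and table leaves {blue, gold}.
Round 1, table 2: eliminating its round and table leaves {blue, gold, teal}.
Round 1, table 4: eliminating its round and table leaves {teal}.
Round 1, table 5: eliminating its round and table leaves {blue, green}.
Round 3, table 6: eliminating its round and table leaves {teal}.
Round 4, table 1: eliminating its round and table leaves {red, blue}.
Round 4, table 2: eliminating its round and table leaves {blue, teal}.
Round 4, table 4: eliminating its round and table leaves {red, teal, pink}.
Round 4, table 5: eliminating its round and table leaves {blue, pink}.
Round 5, table 1: eliminating its round and table leaves {red, blue, gold}.
Round 5, table 2: eliminating its round and table leaves {blue, gold, teal}.
Round 5, table 3: eliminating its round and table leaves {teal}.
Round 5, table 4: eliminating its round and table leaves {red, teal, pink}.
Round 5, table 5: eliminating its round and table leaves {blue, pink}.
Enumerating the assignments across these blanks that avoid any round or table repeat gives 3 completions.

3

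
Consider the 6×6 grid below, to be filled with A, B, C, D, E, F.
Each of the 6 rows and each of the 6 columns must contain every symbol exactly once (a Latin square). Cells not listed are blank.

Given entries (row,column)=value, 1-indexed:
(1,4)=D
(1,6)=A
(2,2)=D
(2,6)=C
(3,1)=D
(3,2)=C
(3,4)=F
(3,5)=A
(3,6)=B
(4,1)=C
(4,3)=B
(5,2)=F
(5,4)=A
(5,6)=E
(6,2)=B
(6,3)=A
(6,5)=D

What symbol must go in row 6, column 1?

E

Row 1, column 2: row 1 has {A, D} and column 2 has {B, C, D, F}, leaving only E.
Row 3, column 3: row 3 has {A, B, C, D, F} and column 3 has {A, B}, leaving only E.
Row 2, column 3: row 2 has {C, D} and column 3 has {A, B, E}, leaving only F.
Row 1, column 3: row 1 has {A, D, E} and column 3 has {A, B, E, F}, leaving only C.
Row 4, column 2: row 4 has {B, C} and column 2 has {B, C, D, E, F}, leaving only A.
Row 4, column 4: row 4 has {A, B, C} and column 4 has {A, D, F}, leaving only E.
Row 2, column 4: row 2 has {C, D, F} and column 4 has {A, D, E, F}, leaving only B.
Row 2, column 5: row 2 has {B, C, D, F} and column 5 has {A, D}, leaving only E.
Row 2, column 1: row 2 has {B, C, D, E, F} and column 1 has {C, D}, leaving only A.
Row 4, column 5: row 4 has {A, B, C, E} and column 5 has {A, D, E}, leaving only F.
Row 1, column 5: row 1 has {A, C, D, E} and column 5 has {A, D, E, F}, leaving only B.
Row 1, column 1: row 1 has {A, B, C, D, E} and column 1 has {A, C, D}, leaving only F.
Row 6 already has {A, B, D} and column 1 already has {A, C, D, F}, so row 6, column 1 must be E.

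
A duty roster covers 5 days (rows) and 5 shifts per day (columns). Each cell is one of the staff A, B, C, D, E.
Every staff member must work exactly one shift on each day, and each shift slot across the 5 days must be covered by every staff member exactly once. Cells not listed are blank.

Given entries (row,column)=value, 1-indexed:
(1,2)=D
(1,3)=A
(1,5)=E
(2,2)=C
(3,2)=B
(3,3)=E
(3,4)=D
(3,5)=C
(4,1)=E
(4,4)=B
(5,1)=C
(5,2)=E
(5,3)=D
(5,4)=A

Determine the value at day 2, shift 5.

Day 1, shift 1: day 1 has {A, D, E} and shift 1 has {C, E}, leaving only B.
Day 1, shift 4: day 1 has {A, B, D, E} and shift 4 has {A, B, D}, leaving only C.
Day 2, shift 3: day 2 has {C} and shift 3 has {A, D, E}, leaving only B.
Day 2, shift 4: day 2 has {B, C} and shift 4 has {A, B, C, D}, leaving only E.
Day 3, shift 1: day 3 has {B, C, D, E} and shift 1 has {B, C, E}, leaving only A.
Day 2, shift 1: day 2 has {B, C, E} and shift 1 has {A, B, C, E}, leaving only D.
Day 2 already has {B, C, D, E} and shift 5 already has {C, E}, so day 2, shift 5 must be A.

A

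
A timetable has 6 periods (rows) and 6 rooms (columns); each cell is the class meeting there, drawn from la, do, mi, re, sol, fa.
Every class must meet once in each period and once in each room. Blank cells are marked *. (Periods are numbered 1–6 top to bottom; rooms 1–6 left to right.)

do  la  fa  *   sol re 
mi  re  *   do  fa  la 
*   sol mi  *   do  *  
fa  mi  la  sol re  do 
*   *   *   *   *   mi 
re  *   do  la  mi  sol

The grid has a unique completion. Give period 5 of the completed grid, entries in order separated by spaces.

sol do re fa la mi

Period 5, room 5: period 5 has {mi} and room 5 has {do, mi, re, sol, fa}, leaving only la.
Period 5, room 1: period 5 has {la, mi} and room 1 has {do, mi, re, fa}, leaving only sol.
Period 5, room 3: period 5 has {la, mi, sol} and room 3 has {la, do, mi, fa}, leaving only re.
Period 5, room 4: period 5 has {la, mi, re, sol} and room 4 has {la, do, sol}, leaving only fa.
Period 5, room 2: period 5 has {la, mi, re, sol, fa} and room 2 has {la, mi, re, sol}, leaving only do.
So period 5 reads: sol do re fa la mi.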